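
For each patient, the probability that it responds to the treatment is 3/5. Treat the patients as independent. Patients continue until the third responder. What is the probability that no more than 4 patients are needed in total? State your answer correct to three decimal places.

Finishing within 4 patients ⇔ at least 3 successes in the first 4. With X ~ Binomial(4, 0.60), P(Y ≤ 4) = 1 − P(X ≤ 2).
  k=0: C(4,0)·0.60^0·0.40^4 = 0.02560
  k=1: C(4,1)·0.60^1·0.40^3 = 0.15360
  k=2: C(4,2)·0.60^2·0.40^2 = 0.34560
1 − 0.52480 = 0.47520

0.475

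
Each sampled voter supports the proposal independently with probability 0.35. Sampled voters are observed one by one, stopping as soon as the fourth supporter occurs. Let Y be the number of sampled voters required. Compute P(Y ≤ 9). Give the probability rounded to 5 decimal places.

Finishing within 9 sampled voters ⇔ at least 4 successes in the first 9. With X ~ Binomial(9, 0.35), P(Y ≤ 9) = 1 − P(X ≤ 3).
  k=0: C(9,0)·0.35^0·0.65^9 = 0.0207119
  k=1: C(9,1)·0.35^1·0.65^8 = 0.1003731
  k=2: C(9,2)·0.35^2·0.65^7 = 0.2161882
  k=3: C(9,3)·0.35^3·0.65^6 = 0.2716211
1 − 0.6088944 = 0.3911056

0.39111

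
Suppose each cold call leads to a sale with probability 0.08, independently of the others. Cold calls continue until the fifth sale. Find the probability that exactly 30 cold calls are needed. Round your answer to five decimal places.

Y = trial on which the fifth success occurs; negative binomial, r=5, p=0.08.
P(Y=30) = C(29,4) · p^5 · (1−p)^25
= 23751 · 3.2768e-06 · 0.12436 = 0.0096789

0.00968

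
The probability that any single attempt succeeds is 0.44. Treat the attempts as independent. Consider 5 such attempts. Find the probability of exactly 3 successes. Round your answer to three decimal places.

X ~ Binomial(n=5, p=0.44).
P(X=3) = C(5,3) · p^3 · (1−p)^2
= 10 · 0.085184 · 0.3136 = 0.26714

0.267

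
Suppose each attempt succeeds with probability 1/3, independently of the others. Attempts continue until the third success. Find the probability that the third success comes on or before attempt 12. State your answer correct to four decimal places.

0.8189

Finishing within 12 attempts ⇔ at least 3 successes in the first 12. With X ~ Binomial(12, 0.333333), P(Y ≤ 12) = 1 − P(X ≤ 2).
  k=0: C(12,0)·0.333333^0·0.666667^12 = 0.007707
  k=1: C(12,1)·0.333333^1·0.666667^11 = 0.046244
  k=2: C(12,2)·0.333333^2·0.666667^10 = 0.127171
1 − 0.181123 = 0.818877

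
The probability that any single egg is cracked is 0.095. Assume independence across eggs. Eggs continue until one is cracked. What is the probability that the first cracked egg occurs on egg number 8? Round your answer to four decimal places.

Geometric (trials to first success), p = 0.095.
P(Y = 8) = (1−p)^7 · p = 0.49721 · 0.095 = 0.047235

0.0472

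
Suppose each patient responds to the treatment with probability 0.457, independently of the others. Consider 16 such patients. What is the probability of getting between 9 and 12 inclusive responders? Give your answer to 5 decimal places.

X ~ Binomial(16, 0.457); P(9 ≤ X ≤ 12) = Σ C(16,k) p^k (1−p)^(16−k) over k:
  k=9: C(16,9)·0.457^9·0.543^7 = 0.1384429
  k=10: C(16,10)·0.457^10·0.543^6 = 0.0815615
  k=11: C(16,11)·0.457^11·0.543^5 = 0.0374421
  k=12: C(16,12)·0.457^12·0.543^4 = 0.0131300
Total = 0.2705764

0.27058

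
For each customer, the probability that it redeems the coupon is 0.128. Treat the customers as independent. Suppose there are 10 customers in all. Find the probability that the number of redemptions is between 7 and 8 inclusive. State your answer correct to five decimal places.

0.00005

X ~ Binomial(10, 0.128); P(7 ≤ X ≤ 8) = Σ C(10,k) p^k (1−p)^(10−k) over k:
  k=7: C(10,7)·0.128^7·0.872^3 = 0.0000448
  k=8: C(10,8)·0.128^8·0.872^2 = 0.0000025
Total = 0.0000473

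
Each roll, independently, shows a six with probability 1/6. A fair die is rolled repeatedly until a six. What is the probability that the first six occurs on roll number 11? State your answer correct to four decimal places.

Geometric (trials to first success), p = 0.166667.
P(Y = 11) = (1−p)^10 · p = 0.16151 · 0.166667 = 0.026918

0.0269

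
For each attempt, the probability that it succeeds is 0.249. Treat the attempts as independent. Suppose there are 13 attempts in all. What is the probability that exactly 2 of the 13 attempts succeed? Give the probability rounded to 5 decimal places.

X ~ Binomial(n=13, p=0.249).
P(X=2) = C(13,2) · p^2 · (1−p)^11
= 78 · 0.062001 · 0.042859 = 0.2072682

0.20727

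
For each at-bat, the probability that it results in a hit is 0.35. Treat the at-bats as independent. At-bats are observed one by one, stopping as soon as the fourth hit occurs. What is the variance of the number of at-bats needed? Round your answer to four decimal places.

Y = total at-bats until the fourth success; negative binomial with r=4, p=0.35.
Var(Y) = r(1−p)/p² = 4·0.65 / 0.35² = 21.224490

21.2245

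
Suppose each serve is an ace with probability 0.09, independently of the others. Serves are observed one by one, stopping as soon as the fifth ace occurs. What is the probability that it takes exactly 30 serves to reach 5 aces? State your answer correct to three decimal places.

0.013

Y = trial on which the fifth success occurs; negative binomial, r=5, p=0.09.
P(Y=30) = C(29,4) · p^5 · (1−p)^25
= 23751 · 5.9049e-06 · 0.094631 = 0.01327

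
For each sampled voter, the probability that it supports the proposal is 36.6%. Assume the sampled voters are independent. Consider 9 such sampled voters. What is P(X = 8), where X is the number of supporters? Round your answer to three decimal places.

0.002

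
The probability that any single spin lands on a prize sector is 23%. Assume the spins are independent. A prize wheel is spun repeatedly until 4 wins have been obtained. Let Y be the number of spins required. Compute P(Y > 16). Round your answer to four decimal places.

Needing more than 16 spins ⇔ fewer than 4 successes in the first 16. With X ~ Binomial(16, 0.23), P(Y > 16) = P(X ≤ 3).
  k=0: C(16,0)·0.23^0·0.77^16 = 0.015270
  k=1: C(16,1)·0.23^1·0.77^15 = 0.072981
  k=2: C(16,2)·0.23^2·0.77^14 = 0.163496
  k=3: C(16,3)·0.23^3·0.77^13 = 0.227903
P(X ≤ 3) = 0.479651

0.4797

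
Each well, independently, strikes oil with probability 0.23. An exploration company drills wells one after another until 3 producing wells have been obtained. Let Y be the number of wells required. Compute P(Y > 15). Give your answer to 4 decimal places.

Needing more than 15 wells ⇔ fewer than 3 successes in the first 15. With X ~ Binomial(15, 0.23), P(Y > 15) = P(X ≤ 2).
  k=0: C(15,0)·0.23^0·0.77^15 = 0.019832
  k=1: C(15,1)·0.23^1·0.77^14 = 0.088857
  k=2: C(15,2)·0.23^2·0.77^13 = 0.185791
P(X ≤ 2) = 0.294479

0.2945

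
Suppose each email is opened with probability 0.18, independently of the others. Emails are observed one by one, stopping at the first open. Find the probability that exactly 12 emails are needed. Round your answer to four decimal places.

0.0203

Geometric (trials to first success), p = 0.18.
P(Y = 12) = (1−p)^11 · p = 0.11271 · 0.18 = 0.020287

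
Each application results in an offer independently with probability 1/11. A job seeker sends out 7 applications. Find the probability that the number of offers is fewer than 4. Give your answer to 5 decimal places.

0.99809

X ~ Binomial(7, 0.090909); P(X ≤ 3) = Σ C(7,k) p^k (1−p)^(7−k) over k:
  k=0: C(7,0)·0.090909^0·0.909091^7 = 0.5131581
  k=1: C(7,1)·0.090909^1·0.909091^6 = 0.3592107
  k=2: C(7,2)·0.090909^2·0.909091^5 = 0.1077632
  k=3: C(7,3)·0.090909^3·0.909091^4 = 0.0179605
Total = 0.9980925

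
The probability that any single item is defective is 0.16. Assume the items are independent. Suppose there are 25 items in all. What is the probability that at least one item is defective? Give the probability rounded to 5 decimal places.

0.98721

P(at least one) = 1 − P(none) = 1 − (1 − 0.16)^25
= 1 − 0.0127933 = 0.9872067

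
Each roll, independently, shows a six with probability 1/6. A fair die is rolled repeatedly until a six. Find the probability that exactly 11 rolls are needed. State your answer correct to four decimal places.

0.0269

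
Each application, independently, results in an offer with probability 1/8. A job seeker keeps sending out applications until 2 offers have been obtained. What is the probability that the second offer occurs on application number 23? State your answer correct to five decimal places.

Y = trial on which the second success occurs; negative binomial, r=2, p=0.125.
P(Y=23) = C(22,1) · p^2 · (1−p)^21
= 22 · 0.015625 · 0.060558 = 0.0208167

0.02082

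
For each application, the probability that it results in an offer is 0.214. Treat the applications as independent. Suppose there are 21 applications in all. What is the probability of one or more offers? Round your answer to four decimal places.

0.9936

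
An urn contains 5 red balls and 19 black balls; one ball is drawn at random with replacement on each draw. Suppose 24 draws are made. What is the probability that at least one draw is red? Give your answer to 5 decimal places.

P(at least one) = 1 − P(none) = 1 − (1 − 0.208333)^24
= 1 − 0.0036730 = 0.9963270

0.99633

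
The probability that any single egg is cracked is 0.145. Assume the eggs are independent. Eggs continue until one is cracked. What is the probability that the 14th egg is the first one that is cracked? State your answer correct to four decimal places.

0.0189

Geometric (trials to first success), p = 0.145.
P(Y = 14) = (1−p)^13 · p = 0.13048 · 0.145 = 0.018920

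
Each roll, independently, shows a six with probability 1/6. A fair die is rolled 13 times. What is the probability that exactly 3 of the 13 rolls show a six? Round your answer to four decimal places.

0.2138

X ~ Binomial(n=13, p=0.166667).
P(X=3) = C(13,3) · p^3 · (1−p)^10
= 286 · 0.0046296 · 0.16151 = 0.213845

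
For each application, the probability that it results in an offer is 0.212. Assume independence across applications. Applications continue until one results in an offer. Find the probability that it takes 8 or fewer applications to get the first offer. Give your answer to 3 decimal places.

0.851

Y = number of applications to the first success; geometric, p = 0.212.
P(Y ≤ 8) = 1 − (1−p)^8 = 1 − 0.14867 = 0.85133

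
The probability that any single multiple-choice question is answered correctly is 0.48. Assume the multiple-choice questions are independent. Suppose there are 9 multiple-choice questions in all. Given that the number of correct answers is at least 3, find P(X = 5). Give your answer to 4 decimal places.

X ~ Binomial(9, 0.48). Want P(X=5 | X≥3) = P(X=5) / P(X≥3).
P(X=5) = C(9,5)·0.48^5·0.52^4 = 0.234742
P(X≥3) = 1 − 0.002780 − 0.023095 − 0.085272 = 0.888853
Ratio = 0.234742 / 0.888853 = 0.264095

0.2641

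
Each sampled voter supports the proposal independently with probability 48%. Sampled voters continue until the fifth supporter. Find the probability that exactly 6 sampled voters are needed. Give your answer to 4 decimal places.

0.0662

Y = trial on which the fifth success occurs; negative binomial, r=5, p=0.48.
P(Y=6) = C(5,4) · p^5 · (1−p)^1
= 5 · 0.02548 · 0.52 = 0.066249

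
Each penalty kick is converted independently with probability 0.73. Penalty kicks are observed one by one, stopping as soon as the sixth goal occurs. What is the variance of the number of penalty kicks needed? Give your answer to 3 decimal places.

Y = total penalty kicks until the sixth success; negative binomial with r=6, p=0.73.
Var(Y) = r(1−p)/p² = 6·0.27 / 0.73² = 3.03997

3.040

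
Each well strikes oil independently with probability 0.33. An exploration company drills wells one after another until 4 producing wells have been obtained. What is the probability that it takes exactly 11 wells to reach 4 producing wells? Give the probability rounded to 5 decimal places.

0.08625

Y = trial on which the fourth success occurs; negative binomial, r=4, p=0.33.
P(Y=11) = C(10,3) · p^4 · (1−p)^7
= 120 · 0.011859 · 0.060607 = 0.0862503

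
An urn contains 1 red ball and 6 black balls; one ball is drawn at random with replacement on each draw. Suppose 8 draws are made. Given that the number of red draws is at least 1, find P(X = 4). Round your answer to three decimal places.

X ~ Binomial(8, 0.142857). Want P(X=4 | X≥1) = P(X=4) / P(X≥1).
P(X=4) = C(8,4)·0.142857^4·0.857143^4 = 0.01574
P(X≥1) = 1 − 0.29136 = 0.70864
Ratio = 0.01574 / 0.70864 = 0.02221

0.022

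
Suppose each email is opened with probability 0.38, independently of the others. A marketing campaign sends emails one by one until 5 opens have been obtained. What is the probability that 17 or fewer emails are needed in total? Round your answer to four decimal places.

Finishing within 17 emails ⇔ at least 5 successes in the first 17. With X ~ Binomial(17, 0.38), P(Y ≤ 17) = 1 − P(X ≤ 4).
  k=0: C(17,0)·0.38^0·0.62^17 = 0.000296
  k=1: C(17,1)·0.38^1·0.62^16 = 0.003080
  k=2: C(17,2)·0.38^2·0.62^15 = 0.015100
  k=3: C(17,3)·0.38^3·0.62^14 = 0.046275
  k=4: C(17,4)·0.38^4·0.62^13 = 0.099267
1 − 0.164017 = 0.835983

0.8360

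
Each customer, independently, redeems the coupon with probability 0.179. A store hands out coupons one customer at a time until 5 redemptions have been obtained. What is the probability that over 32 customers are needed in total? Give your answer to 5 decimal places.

0.29813

Needing more than 32 customers ⇔ fewer than 5 successes in the first 32. With X ~ Binomial(32, 0.179), P(Y > 32) = P(X ≤ 4).
  k=0: C(32,0)·0.179^0·0.821^32 = 0.0018154
  k=1: C(32,1)·0.179^1·0.821^31 = 0.0126660
  k=2: C(32,2)·0.179^2·0.821^30 = 0.0428038
  k=3: C(32,3)·0.179^3·0.821^29 = 0.0933238
  k=4: C(32,4)·0.179^4·0.821^28 = 0.1475164
P(X ≤ 4) = 0.2981254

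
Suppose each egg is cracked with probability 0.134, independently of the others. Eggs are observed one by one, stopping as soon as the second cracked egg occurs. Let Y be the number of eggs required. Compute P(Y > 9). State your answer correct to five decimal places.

0.65544

Needing more than 9 eggs ⇔ fewer than 2 successes in the first 9. With X ~ Binomial(9, 0.134), P(Y > 9) = P(X ≤ 1).
  k=0: C(9,0)·0.134^0·0.866^9 = 0.2739435
  k=1: C(9,1)·0.134^1·0.866^8 = 0.3814964
P(X ≤ 1) = 0.6554399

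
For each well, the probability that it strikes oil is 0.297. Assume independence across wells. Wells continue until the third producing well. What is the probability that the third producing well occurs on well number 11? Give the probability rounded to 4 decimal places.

0.0703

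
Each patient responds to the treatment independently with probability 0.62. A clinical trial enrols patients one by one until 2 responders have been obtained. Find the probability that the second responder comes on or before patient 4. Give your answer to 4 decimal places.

Finishing within 4 patients ⇔ at least 2 successes in the first 4. With X ~ Binomial(4, 0.62), P(Y ≤ 4) = 1 − P(X ≤ 1).
  k=0: C(4,0)·0.62^0·0.38^4 = 0.020851
  k=1: C(4,1)·0.62^1·0.38^3 = 0.136083
1 − 0.156934 = 0.843066

0.8431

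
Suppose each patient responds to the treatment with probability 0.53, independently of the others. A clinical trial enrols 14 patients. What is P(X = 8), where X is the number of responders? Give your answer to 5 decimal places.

0.20153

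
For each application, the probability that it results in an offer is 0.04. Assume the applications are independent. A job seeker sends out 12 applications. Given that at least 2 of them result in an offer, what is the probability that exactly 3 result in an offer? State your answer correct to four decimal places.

0.1205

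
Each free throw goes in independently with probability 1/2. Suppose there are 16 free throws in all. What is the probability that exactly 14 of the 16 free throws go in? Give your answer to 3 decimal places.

0.002

X ~ Binomial(n=16, p=0.50).
P(X=14) = C(16,14) · p^14 · (1−p)^2
= 120 · 6.1035e-05 · 0.25 = 0.00183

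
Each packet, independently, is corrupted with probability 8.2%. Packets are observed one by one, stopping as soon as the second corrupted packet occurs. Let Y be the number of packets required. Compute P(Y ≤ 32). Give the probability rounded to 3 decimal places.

Finishing within 32 packets ⇔ at least 2 successes in the first 32. With X ~ Binomial(32, 0.082), P(Y ≤ 32) = 1 − P(X ≤ 1).
  k=0: C(32,0)·0.082^0·0.918^32 = 0.06471
  k=1: C(32,1)·0.082^1·0.918^31 = 0.18496
1 − 0.24967 = 0.75033

0.750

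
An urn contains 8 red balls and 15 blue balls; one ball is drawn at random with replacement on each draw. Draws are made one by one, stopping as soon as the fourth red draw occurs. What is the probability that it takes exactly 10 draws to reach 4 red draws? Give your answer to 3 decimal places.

Y = trial on which the fourth success occurs; negative binomial, r=4, p=0.347826.
P(Y=10) = C(9,3) · p^4 · (1−p)^6
= 84 · 0.014637 · 0.076945 = 0.09460

0.095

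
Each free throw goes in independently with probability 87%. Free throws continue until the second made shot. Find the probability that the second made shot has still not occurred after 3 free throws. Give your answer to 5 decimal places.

0.04631

Needing more than 3 free throws ⇔ fewer than 2 successes in the first 3. With X ~ Binomial(3, 0.87), P(Y > 3) = P(X ≤ 1).
  k=0: C(3,0)·0.87^0·0.13^3 = 0.0021970
  k=1: C(3,1)·0.87^1·0.13^2 = 0.0441090
P(X ≤ 1) = 0.0463060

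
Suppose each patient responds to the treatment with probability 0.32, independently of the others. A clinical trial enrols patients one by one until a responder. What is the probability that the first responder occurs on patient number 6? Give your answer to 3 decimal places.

Geometric (trials to first success), p = 0.32.
P(Y = 6) = (1−p)^5 · p = 0.14539 · 0.32 = 0.04653

0.047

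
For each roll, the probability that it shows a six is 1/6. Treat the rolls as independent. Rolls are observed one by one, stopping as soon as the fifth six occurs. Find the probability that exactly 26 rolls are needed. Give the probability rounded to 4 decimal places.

0.0354

Y = trial on which the fifth success occurs; negative binomial, r=5, p=0.166667.
P(Y=26) = C(25,4) · p^5 · (1−p)^21
= 12650 · 0.0001286 · 0.021737 = 0.035361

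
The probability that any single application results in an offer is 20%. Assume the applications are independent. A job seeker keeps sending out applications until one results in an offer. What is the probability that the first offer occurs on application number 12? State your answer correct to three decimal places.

0.017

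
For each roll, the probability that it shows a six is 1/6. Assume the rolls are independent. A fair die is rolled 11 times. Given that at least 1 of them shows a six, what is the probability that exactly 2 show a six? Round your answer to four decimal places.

0.3421

X ~ Binomial(11, 0.166667). Want P(X=2 | X≥1) = P(X=2) / P(X≥1).
P(X=2) = C(11,2)·0.166667^2·0.833333^9 = 0.296094
P(X≥1) = 1 − 0.134588 = 0.865412
Ratio = 0.296094 / 0.865412 = 0.342142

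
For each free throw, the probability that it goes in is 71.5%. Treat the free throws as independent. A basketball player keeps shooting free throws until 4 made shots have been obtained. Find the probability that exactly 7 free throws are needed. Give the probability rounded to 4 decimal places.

Y = trial on which the fourth success occurs; negative binomial, r=4, p=0.715.
P(Y=7) = C(6,3) · p^4 · (1−p)^3
= 20 · 0.26135 · 0.023149 = 0.121001

0.1210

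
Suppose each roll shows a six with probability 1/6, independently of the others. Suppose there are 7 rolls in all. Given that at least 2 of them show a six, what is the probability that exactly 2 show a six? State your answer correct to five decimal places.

0.70995

X ~ Binomial(7, 0.166667). Want P(X=2 | X≥2) = P(X=2) / P(X≥2).
P(X=2) = C(7,2)·0.166667^2·0.833333^5 = 0.2344286
P(X≥2) = 1 − 0.2790816 − 0.3907143 = 0.3302040
Ratio = 0.2344286 / 0.3302040 = 0.7099507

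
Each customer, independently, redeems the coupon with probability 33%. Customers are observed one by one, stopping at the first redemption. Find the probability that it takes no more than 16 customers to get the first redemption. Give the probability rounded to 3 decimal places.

0.998

Y = number of customers to the first success; geometric, p = 0.33.
P(Y ≤ 16) = 1 − (1−p)^16 = 1 − 0.00165 = 0.99835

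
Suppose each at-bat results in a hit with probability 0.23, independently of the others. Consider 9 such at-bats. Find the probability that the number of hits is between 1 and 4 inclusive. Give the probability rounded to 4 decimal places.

X ~ Binomial(9, 0.23); P(1 ≤ X ≤ 4) = Σ C(9,k) p^k (1−p)^(9−k) over k:
  k=1: C(9,1)·0.23^1·0.77^8 = 0.255797
  k=2: C(9,2)·0.23^2·0.77^7 = 0.305628
  k=3: C(9,3)·0.23^3·0.77^6 = 0.213014
  k=4: C(9,4)·0.23^4·0.77^5 = 0.095441
Total = 0.869880

0.8699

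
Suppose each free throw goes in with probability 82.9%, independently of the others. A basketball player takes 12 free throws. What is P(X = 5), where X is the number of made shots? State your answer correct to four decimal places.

0.0013

X ~ Binomial(n=12, p=0.829).
P(X=5) = C(12,5) · p^5 · (1−p)^7
= 792 · 0.39154 · 4.2754e-06 = 0.001326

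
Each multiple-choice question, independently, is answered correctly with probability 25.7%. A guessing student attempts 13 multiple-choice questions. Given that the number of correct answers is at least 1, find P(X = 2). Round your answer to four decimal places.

0.2005

X ~ Binomial(13, 0.257). Want P(X=2 | X≥1) = P(X=2) / P(X≥1).
P(X=2) = C(13,2)·0.257^2·0.743^11 = 0.196263
P(X≥1) = 1 − 0.021031 = 0.978969
Ratio = 0.196263 / 0.978969 = 0.200479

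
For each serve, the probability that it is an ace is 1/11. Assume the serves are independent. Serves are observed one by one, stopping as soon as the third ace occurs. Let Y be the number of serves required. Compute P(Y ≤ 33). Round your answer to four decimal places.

Finishing within 33 serves ⇔ at least 3 successes in the first 33. With X ~ Binomial(33, 0.090909), P(Y ≤ 33) = 1 − P(X ≤ 2).
  k=0: C(33,0)·0.090909^0·0.909091^33 = 0.043057
  k=1: C(33,1)·0.090909^1·0.909091^32 = 0.142087
  k=2: C(33,2)·0.090909^2·0.909091^31 = 0.227340
1 − 0.412484 = 0.587516

0.5875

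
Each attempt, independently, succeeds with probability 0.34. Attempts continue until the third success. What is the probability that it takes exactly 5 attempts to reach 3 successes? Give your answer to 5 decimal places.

Y = trial on which the third success occurs; negative binomial, r=3, p=0.34.
P(Y=5) = C(4,2) · p^3 · (1−p)^2
= 6 · 0.039304 · 0.4356 = 0.1027249

0.10272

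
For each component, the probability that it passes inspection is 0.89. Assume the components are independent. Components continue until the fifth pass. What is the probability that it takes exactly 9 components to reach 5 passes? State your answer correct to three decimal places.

Y = trial on which the fifth success occurs; negative binomial, r=5, p=0.89.
P(Y=9) = C(8,4) · p^5 · (1−p)^4
= 70 · 0.55841 · 0.00014641 = 0.00572

0.006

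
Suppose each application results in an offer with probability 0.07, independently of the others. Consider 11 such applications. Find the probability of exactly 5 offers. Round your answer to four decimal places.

0.0005

X ~ Binomial(n=11, p=0.07).
P(X=5) = C(11,5) · p^5 · (1−p)^6
= 462 · 1.6807e-06 · 0.64699 = 0.000502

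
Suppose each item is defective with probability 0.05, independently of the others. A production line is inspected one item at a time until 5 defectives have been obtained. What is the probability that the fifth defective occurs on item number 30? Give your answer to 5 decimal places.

0.00206

Y = trial on which the fifth success occurs; negative binomial, r=5, p=0.05.
P(Y=30) = C(29,4) · p^5 · (1−p)^25
= 23751 · 3.125e-07 · 0.27739 = 0.0020588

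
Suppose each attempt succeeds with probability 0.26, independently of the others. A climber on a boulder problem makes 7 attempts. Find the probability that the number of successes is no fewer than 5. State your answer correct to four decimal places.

X ~ Binomial(7, 0.26); P(X ≥ 5) = Σ C(7,k) p^k (1−p)^(7−k) over k:
  k=5: C(7,5)·0.26^5·0.74^2 = 0.013663
  k=6: C(7,6)·0.26^6·0.74^1 = 0.001600
  k=7: C(7,7)·0.26^7·0.74^0 = 0.000080
Total = 0.015344

0.0153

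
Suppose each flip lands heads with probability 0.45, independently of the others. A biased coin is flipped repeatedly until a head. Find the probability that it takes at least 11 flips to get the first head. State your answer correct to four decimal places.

Y = number of flips to the first success; geometric, p = 0.45.
P(Y > 10) = P(first 10 all fail) = (1−p)^10 = 0.002533

0.0025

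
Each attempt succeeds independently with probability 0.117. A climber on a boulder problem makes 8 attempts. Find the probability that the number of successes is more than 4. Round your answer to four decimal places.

X ~ Binomial(8, 0.117); P(X ≥ 5) = Σ C(8,k) p^k (1−p)^(8−k) over k:
  k=5: C(8,5)·0.117^5·0.883^3 = 0.000845
  k=6: C(8,6)·0.117^6·0.883^2 = 0.000056
  k=7: C(8,7)·0.117^7·0.883^1 = 0.000002
  k=8: C(8,8)·0.117^8·0.883^0 = 0.000000
Total = 0.000903

0.0009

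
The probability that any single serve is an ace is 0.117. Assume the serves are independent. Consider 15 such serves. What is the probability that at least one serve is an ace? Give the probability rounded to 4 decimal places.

P(at least one) = 1 − P(none) = 1 − (1 − 0.117)^15
= 1 − 0.154672 = 0.845328

0.8453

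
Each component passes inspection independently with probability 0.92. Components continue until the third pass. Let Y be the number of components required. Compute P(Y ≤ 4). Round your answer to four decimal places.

Finishing within 4 components ⇔ at least 3 successes in the first 4. With X ~ Binomial(4, 0.92), P(Y ≤ 4) = 1 − P(X ≤ 2).
  k=0: C(4,0)·0.92^0·0.08^4 = 0.000041
  k=1: C(4,1)·0.92^1·0.08^3 = 0.001884
  k=2: C(4,2)·0.92^2·0.08^2 = 0.032502
1 − 0.034427 = 0.965573

0.9656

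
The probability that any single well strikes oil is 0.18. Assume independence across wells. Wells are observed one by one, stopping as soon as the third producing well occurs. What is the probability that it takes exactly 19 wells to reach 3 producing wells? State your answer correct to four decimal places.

0.0373

Y = trial on which the third success occurs; negative binomial, r=3, p=0.18.
P(Y=19) = C(18,2) · p^3 · (1−p)^16
= 153 · 0.005832 · 0.041785 = 0.037285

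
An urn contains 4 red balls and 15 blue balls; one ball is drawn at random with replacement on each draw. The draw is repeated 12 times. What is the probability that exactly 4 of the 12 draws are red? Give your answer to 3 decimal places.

X ~ Binomial(n=12, p=0.210526).
P(X=4) = C(12,4) · p^4 · (1−p)^8
= 495 · 0.0019644 · 0.1509 = 0.14673

0.147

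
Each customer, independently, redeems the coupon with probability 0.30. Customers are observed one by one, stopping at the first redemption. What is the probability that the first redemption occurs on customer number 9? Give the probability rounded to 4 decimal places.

Geometric (trials to first success), p = 0.30.
P(Y = 9) = (1−p)^8 · p = 0.057648 · 0.30 = 0.017294

0.0173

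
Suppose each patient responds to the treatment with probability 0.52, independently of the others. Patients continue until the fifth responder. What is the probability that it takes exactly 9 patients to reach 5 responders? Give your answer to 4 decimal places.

Y = trial on which the fifth success occurs; negative binomial, r=5, p=0.52.
P(Y=9) = C(8,4) · p^5 · (1−p)^4
= 70 · 0.03802 · 0.053084 = 0.141280

0.1413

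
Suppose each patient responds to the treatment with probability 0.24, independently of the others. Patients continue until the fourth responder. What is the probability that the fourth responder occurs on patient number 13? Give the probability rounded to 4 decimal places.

0.0617

Y = trial on which the fourth success occurs; negative binomial, r=4, p=0.24.
P(Y=13) = C(12,3) · p^4 · (1−p)^9
= 220 · 0.0033178 · 0.084591 = 0.061743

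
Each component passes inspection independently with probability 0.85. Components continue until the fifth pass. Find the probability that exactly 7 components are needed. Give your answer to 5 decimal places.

0.14975

Y = trial on which the fifth success occurs; negative binomial, r=5, p=0.85.
P(Y=7) = C(6,4) · p^5 · (1−p)^2
= 15 · 0.44371 · 0.0225 = 0.1497505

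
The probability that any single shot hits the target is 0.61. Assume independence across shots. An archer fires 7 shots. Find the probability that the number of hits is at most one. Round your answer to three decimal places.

X ~ Binomial(7, 0.61); P(X ≤ 1) = Σ C(7,k) p^k (1−p)^(7−k) over k:
  k=0: C(7,0)·0.61^0·0.39^7 = 0.00137
  k=1: C(7,1)·0.61^1·0.39^6 = 0.01503
Total = 0.01640

0.016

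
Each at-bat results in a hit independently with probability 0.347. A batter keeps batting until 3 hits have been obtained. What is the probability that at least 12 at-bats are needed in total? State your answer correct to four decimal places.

Needing more than 11 at-bats ⇔ fewer than 3 successes in the first 11. With X ~ Binomial(11, 0.347), P(Y > 11) = P(X ≤ 2).
  k=0: C(11,0)·0.347^0·0.653^11 = 0.009205
  k=1: C(11,1)·0.347^1·0.653^10 = 0.053809
  k=2: C(11,2)·0.347^2·0.653^9 = 0.142968
P(X ≤ 2) = 0.205983

0.2060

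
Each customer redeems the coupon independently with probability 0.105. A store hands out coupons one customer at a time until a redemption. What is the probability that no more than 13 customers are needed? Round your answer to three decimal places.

Y = number of customers to the first success; geometric, p = 0.105.
P(Y ≤ 13) = 1 − (1−p)^13 = 1 − 0.23643 = 0.76357

0.764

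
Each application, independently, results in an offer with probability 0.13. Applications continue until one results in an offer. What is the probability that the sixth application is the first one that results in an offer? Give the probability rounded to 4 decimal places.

0.0648

Geometric (trials to first success), p = 0.13.
P(Y = 6) = (1−p)^5 · p = 0.49842 · 0.13 = 0.064795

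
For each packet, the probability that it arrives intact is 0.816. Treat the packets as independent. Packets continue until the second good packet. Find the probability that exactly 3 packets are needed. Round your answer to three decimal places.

Y = trial on which the second success occurs; negative binomial, r=2, p=0.816.
P(Y=3) = C(2,1) · p^2 · (1−p)^1
= 2 · 0.66586 · 0.184 = 0.24504

0.245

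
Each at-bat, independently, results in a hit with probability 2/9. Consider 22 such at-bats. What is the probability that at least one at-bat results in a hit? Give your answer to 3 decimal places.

P(at least one) = 1 − P(none) = 1 − (1 − 0.222222)^22
= 1 − 0.00397 = 0.99603

0.996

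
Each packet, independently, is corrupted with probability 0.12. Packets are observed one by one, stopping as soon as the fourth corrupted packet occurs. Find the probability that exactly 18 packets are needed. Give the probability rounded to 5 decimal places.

Y = trial on which the fourth success occurs; negative binomial, r=4, p=0.12.
P(Y=18) = C(17,3) · p^4 · (1−p)^14
= 680 · 0.00020736 · 0.16702 = 0.0235500

0.02355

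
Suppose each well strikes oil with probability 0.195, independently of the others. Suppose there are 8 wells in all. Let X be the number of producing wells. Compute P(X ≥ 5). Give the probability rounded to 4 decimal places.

X ~ Binomial(8, 0.195); P(X ≥ 5) = Σ C(8,k) p^k (1−p)^(8−k) over k:
  k=5: C(8,5)·0.195^5·0.805^3 = 0.008237
  k=6: C(8,6)·0.195^6·0.805^2 = 0.000998
  k=7: C(8,7)·0.195^7·0.805^1 = 0.000069
  k=8: C(8,8)·0.195^8·0.805^0 = 0.000002
Total = 0.009305

0.0093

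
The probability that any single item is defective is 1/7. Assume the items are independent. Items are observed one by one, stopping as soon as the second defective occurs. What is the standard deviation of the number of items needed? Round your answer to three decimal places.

9.165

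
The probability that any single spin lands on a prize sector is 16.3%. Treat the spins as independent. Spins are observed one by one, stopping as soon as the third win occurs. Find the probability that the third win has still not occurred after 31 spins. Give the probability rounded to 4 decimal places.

Needing more than 31 spins ⇔ fewer than 3 successes in the first 31. With X ~ Binomial(31, 0.163), P(Y > 31) = P(X ≤ 2).
  k=0: C(31,0)·0.163^0·0.837^31 = 0.004022
  k=1: C(31,1)·0.163^1·0.837^30 = 0.024284
  k=2: C(31,2)·0.163^2·0.837^29 = 0.070936
P(X ≤ 2) = 0.099242

0.0992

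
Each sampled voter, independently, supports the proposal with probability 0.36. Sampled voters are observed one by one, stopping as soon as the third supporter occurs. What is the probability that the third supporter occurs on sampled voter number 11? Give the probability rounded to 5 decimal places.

0.05910

Y = trial on which the third success occurs; negative binomial, r=3, p=0.36.
P(Y=11) = C(10,2) · p^3 · (1−p)^8
= 45 · 0.046656 · 0.028147 = 0.0590962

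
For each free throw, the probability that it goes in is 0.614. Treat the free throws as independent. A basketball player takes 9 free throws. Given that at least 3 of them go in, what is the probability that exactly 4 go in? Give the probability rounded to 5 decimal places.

0.15663

X ~ Binomial(9, 0.614). Want P(X=4 | X≥3) = P(X=4) / P(X≥3).
P(X=4) = C(9,4)·0.614^4·0.386^5 = 0.1534548
P(X≥3) = 1 − 0.0001902 − 0.0027234 − 0.0173281 = 0.9797583
Ratio = 0.1534548 / 0.9797583 = 0.1566252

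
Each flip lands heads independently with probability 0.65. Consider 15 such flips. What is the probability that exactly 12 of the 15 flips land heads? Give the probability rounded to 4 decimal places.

0.1110

X ~ Binomial(n=15, p=0.65).
P(X=12) = C(15,12) · p^12 · (1−p)^3
= 455 · 0.005688 · 0.042875 = 0.110962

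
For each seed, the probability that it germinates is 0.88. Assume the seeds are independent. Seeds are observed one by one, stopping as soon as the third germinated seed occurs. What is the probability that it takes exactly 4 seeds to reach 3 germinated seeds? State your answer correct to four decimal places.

Y = trial on which the third success occurs; negative binomial, r=3, p=0.88.
P(Y=4) = C(3,2) · p^3 · (1−p)^1
= 3 · 0.68147 · 0.12 = 0.245330

0.2453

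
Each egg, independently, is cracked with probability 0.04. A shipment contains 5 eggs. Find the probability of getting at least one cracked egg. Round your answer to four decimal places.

0.1846

P(at least one) = 1 − P(none) = 1 − (1 − 0.04)^5
= 1 − 0.815373 = 0.184627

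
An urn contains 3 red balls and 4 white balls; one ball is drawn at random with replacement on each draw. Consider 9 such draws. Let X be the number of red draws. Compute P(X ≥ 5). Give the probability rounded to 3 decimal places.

X ~ Binomial(9, 0.428571); P(X ≥ 5) = Σ C(9,k) p^k (1−p)^(9−k) over k:
  k=5: C(9,5)·0.428571^5·0.571429^4 = 0.19424
  k=6: C(9,6)·0.428571^6·0.571429^3 = 0.09712
  k=7: C(9,7)·0.428571^7·0.571429^2 = 0.03122
  k=8: C(9,8)·0.428571^8·0.571429^1 = 0.00585
  k=9: C(9,9)·0.428571^9·0.571429^0 = 0.00049
Total = 0.32891

0.329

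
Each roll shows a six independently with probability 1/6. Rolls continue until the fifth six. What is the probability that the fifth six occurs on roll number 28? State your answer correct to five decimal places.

0.03407

Y = trial on which the fifth success occurs; negative binomial, r=5, p=0.166667.
P(Y=28) = C(27,4) · p^5 · (1−p)^23
= 17550 · 0.0001286 · 0.015095 = 0.0340684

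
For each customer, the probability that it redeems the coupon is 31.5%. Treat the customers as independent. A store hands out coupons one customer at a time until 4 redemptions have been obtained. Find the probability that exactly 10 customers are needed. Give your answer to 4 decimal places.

Y = trial on which the fourth success occurs; negative binomial, r=4, p=0.315.
P(Y=10) = C(9,3) · p^4 · (1−p)^6
= 84 · 0.0098456 · 0.10331 = 0.085441

0.0854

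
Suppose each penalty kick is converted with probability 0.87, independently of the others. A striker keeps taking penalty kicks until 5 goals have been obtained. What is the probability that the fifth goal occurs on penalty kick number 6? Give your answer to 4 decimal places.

0.3240

Y = trial on which the fifth success occurs; negative binomial, r=5, p=0.87.
P(Y=6) = C(5,4) · p^5 · (1−p)^1
= 5 · 0.49842 · 0.13 = 0.323974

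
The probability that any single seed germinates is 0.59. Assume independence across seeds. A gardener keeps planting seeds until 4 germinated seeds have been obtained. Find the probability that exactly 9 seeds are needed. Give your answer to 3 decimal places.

0.079

Y = trial on which the fourth success occurs; negative binomial, r=4, p=0.59.
P(Y=9) = C(8,3) · p^4 · (1−p)^5
= 56 · 0.12117 · 0.011586 = 0.07862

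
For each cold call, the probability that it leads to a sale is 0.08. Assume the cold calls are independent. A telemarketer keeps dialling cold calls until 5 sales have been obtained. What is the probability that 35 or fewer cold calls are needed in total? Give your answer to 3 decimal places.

Finishing within 35 cold calls ⇔ at least 5 successes in the first 35. With X ~ Binomial(35, 0.08), P(Y ≤ 35) = 1 − P(X ≤ 4).
  k=0: C(35,0)·0.08^0·0.92^35 = 0.05402
  k=1: C(35,1)·0.08^1·0.92^34 = 0.16442
  k=2: C(35,2)·0.08^2·0.92^33 = 0.24305
  k=3: C(35,3)·0.08^3·0.92^32 = 0.23248
  k=4: C(35,4)·0.08^4·0.92^31 = 0.16173
1 − 0.85570 = 0.14430

0.144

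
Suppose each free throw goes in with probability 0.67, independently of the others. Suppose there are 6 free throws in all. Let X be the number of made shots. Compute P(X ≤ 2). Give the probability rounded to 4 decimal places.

0.0969

X ~ Binomial(6, 0.67); P(X ≤ 2) = Σ C(6,k) p^k (1−p)^(6−k) over k:
  k=0: C(6,0)·0.67^0·0.33^6 = 0.001291
  k=1: C(6,1)·0.67^1·0.33^5 = 0.015732
  k=2: C(6,2)·0.67^2·0.33^4 = 0.079854
Total = 0.096878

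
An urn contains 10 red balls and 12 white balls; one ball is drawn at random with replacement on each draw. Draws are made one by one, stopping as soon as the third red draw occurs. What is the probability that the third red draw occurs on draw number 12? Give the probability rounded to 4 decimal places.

0.0221

Y = trial on which the third success occurs; negative binomial, r=3, p=0.454545.
P(Y=12) = C(11,2) · p^3 · (1−p)^9
= 55 · 0.093914 · 0.0042739 = 0.022076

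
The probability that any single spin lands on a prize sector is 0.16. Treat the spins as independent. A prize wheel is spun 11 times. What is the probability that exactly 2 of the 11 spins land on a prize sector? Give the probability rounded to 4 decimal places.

0.2932

X ~ Binomial(n=11, p=0.16).
P(X=2) = C(11,2) · p^2 · (1−p)^9
= 55 · 0.0256 · 0.20822 = 0.293168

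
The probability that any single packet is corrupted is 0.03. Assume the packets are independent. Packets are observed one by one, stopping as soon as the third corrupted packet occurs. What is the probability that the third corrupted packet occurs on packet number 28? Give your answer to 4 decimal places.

0.0044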